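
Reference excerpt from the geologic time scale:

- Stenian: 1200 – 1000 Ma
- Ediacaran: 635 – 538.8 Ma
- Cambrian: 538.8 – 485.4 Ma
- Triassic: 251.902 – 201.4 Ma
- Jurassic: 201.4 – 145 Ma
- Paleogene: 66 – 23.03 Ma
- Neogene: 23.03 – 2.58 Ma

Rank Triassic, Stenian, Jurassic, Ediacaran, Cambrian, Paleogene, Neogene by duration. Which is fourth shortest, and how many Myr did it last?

Cambrian, 53.4 million years

Durations: Triassic 50.502; Stenian 200; Jurassic 56.4; Ediacaran 96.2; Cambrian 53.4; Paleogene 42.97; Neogene 20.45 Myr.
Sorted shortest-first: Neogene (20.45), Paleogene (42.97), Triassic (50.502), Cambrian (53.4), Jurassic (56.4), Ediacaran (96.2), Stenian (200).
The fourth shortest is Cambrian at 53.4 Myr.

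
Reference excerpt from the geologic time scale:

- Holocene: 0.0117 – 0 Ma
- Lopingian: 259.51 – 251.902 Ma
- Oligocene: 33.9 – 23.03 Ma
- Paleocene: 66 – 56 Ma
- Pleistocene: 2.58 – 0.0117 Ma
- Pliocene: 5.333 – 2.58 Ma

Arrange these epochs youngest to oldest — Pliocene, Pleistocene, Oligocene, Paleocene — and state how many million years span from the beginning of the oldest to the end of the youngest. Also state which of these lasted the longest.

Start ages (Ma): Paleocene 66, Oligocene 33.9, Pliocene 5.333, Pleistocene 2.58.
Ordered youngest to oldest: Pleistocene, Pliocene, Oligocene, Paleocene.
Span = 66 − 0.0117 = 65.9883 Myr.
Durations: Oligocene 10.87, Paleocene 10, Pleistocene 2.5683, Pliocene 2.753 → longest is Oligocene (10.87 Myr).

Pleistocene → Pliocene → Oligocene → Paleocene; total span 65.9883 Myr; longest is Oligocene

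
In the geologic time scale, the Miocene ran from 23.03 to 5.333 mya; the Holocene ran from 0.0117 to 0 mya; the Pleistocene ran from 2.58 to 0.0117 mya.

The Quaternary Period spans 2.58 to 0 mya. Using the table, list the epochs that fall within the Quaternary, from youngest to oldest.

Holocene, Pleistocene

Epochs with both bounds inside 2.58–0 Ma: Holocene (0.0117–0), Pleistocene (2.58–0.0117).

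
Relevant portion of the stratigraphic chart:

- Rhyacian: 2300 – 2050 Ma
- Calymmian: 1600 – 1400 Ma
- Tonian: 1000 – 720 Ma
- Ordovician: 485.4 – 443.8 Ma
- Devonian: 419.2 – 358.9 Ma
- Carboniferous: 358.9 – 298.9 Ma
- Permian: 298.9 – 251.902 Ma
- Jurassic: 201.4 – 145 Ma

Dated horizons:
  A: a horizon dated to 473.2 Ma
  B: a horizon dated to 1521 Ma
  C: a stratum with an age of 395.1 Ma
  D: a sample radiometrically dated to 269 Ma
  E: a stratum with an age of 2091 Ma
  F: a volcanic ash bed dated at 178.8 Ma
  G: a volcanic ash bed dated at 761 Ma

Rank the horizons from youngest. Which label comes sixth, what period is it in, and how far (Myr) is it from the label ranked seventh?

B, in the Calymmian; 570 million years to E

Sorted youngest-first by Ma: F (178.8), D (269), C (395.1), A (473.2), G (761), B (1521), E (2091).
The sixth youngest is B at 1521 Ma, which lies in 1600–1400 Ma: the Calymmian.
The seventh youngest is E at 2091 Ma; separation = |1521 − 2091| = 570 Myr.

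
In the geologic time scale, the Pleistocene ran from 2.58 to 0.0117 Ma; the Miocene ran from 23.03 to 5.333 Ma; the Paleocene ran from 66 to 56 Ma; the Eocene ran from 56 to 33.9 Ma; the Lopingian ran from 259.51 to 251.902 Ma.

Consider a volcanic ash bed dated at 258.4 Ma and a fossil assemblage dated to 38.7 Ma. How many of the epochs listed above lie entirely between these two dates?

1

258.4 Ma sits inside the Lopingian (259.51–251.902) and 38.7 Ma inside the Eocene (56–33.9); neither of those is wholly between the two dates.
The listed epochs lying completely between them are Paleocene — 1 in all.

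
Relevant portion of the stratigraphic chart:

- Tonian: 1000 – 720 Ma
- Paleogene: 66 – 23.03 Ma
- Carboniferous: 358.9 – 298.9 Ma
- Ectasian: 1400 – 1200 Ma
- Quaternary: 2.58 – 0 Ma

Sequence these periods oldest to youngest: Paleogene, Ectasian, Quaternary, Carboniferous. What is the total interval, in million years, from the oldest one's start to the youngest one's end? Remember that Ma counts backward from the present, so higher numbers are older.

From the excerpt: Paleogene 66–23.03; Ectasian 1400–1200; Quaternary 2.58–0; Carboniferous 358.9–298.9 (Ma).
Larger Ma is earlier, so the oldest is Ectasian and the youngest is Quaternary; oldest to youngest: Ectasian, Carboniferous, Paleogene, Quaternary.
Oldest start 1400 minus youngest end 0 gives 1400 Myr overall.

Ectasian → Carboniferous → Paleogene → Quaternary; total span 1400 Myr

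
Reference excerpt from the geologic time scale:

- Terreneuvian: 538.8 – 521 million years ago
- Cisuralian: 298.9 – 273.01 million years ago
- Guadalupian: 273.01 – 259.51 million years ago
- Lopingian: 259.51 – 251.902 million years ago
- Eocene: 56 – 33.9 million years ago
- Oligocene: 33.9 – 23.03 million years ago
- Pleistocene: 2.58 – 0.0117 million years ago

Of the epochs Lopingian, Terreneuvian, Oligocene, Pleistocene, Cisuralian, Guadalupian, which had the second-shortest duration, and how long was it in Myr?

Durations: Lopingian 7.608; Terreneuvian 17.8; Oligocene 10.87; Pleistocene 2.5683; Cisuralian 25.89; Guadalupian 13.5 Myr.
Sorted shortest-first: Pleistocene (2.5683), Lopingian (7.608), Oligocene (10.87), Guadalupian (13.5), Terreneuvian (17.8), Cisuralian (25.89).
The second shortest is Lopingian at 7.608 Myr.

Lopingian, 7.608 million years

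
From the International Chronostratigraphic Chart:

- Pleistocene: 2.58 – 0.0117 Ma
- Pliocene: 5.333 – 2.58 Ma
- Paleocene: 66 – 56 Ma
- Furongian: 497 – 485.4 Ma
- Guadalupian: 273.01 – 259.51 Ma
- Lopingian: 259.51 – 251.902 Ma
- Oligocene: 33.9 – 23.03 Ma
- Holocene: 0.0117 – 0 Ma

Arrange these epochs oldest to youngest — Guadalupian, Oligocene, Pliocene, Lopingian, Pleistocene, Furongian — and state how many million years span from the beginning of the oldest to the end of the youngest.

Furongian, Guadalupian, Lopingian, Oligocene, Pliocene, Pleistocene; total span 496.9883 Myr

From the excerpt: Guadalupian 273.01–259.51; Oligocene 33.9–23.03; Pliocene 5.333–2.58; Lopingian 259.51–251.902; Pleistocene 2.58–0.0117; Furongian 497–485.4 (Ma).
Larger Ma is earlier, so the oldest is Furongian and the youngest is Pleistocene; oldest to youngest: Furongian, Guadalupian, Lopingian, Oligocene, Pliocene, Pleistocene.
Oldest start 497 minus youngest end 0.0117 gives 496.9883 Myr overall.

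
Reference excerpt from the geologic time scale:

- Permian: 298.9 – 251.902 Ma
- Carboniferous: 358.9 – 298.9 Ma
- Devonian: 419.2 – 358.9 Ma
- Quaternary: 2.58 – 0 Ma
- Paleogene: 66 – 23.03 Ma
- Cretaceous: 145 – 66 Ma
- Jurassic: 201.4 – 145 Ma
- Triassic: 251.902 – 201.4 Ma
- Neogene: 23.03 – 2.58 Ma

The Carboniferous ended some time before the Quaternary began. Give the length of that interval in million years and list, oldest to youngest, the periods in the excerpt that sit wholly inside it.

296.32 million years; Permian, Triassic, Jurassic, Cretaceous, Paleogene, Neogene

The Carboniferous closes at 298.9 Ma and the Quaternary opens at 2.58 Ma, so the interval is 298.9 − 2.58 = 296.32 Myr.
A period fits inside if it starts at or after 298.9 Ma and ends at or before 2.58 Ma; oldest first that gives Permian, Triassic, Jurassic, Cretaceous, Paleogene, Neogene.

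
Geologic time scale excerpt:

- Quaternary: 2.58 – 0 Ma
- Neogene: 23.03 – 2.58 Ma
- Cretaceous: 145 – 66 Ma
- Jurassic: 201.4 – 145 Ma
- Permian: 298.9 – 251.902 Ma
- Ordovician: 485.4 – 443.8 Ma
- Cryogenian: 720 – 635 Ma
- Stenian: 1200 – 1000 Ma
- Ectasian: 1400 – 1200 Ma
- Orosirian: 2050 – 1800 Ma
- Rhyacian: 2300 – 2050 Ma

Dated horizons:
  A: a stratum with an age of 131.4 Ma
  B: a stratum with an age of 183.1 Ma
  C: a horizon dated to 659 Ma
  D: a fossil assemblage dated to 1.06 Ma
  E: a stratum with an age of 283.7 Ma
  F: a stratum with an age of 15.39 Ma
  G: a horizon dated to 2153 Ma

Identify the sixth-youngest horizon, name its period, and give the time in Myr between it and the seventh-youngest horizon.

Sorted youngest-first by Ma: D (1.06), F (15.39), A (131.4), B (183.1), E (283.7), C (659), G (2153).
The sixth youngest is C at 659 Ma, which lies in 720–635 Ma: the Cryogenian.
The seventh youngest is G at 2153 Ma; separation = |659 − 2153| = 1494 Myr.

C, in the Cryogenian; 1494 million years to G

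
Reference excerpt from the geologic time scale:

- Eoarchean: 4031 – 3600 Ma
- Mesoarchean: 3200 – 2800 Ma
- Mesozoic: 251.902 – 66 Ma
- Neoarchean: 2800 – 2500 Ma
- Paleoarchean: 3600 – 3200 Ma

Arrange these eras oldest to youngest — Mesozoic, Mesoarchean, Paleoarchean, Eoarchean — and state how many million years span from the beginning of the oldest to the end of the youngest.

Start ages (Ma): Eoarchean 4031, Paleoarchean 3600, Mesoarchean 3200, Mesozoic 251.902.
Ordered oldest to youngest: Eoarchean, Paleoarchean, Mesoarchean, Mesozoic.
Span = 4031 − 66 = 3965 Myr.

Eoarchean → Paleoarchean → Mesoarchean → Mesozoic; total span 3965 Myr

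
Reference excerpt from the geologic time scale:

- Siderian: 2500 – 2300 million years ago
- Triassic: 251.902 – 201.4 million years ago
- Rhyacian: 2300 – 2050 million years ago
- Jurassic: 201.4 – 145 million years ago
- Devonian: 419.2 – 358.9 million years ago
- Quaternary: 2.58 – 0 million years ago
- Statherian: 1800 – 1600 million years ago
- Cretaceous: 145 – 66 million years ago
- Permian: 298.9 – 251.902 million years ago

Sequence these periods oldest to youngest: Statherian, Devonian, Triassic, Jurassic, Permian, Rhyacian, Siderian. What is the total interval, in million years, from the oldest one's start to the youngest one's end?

From the excerpt: Statherian 1800–1600; Devonian 419.2–358.9; Triassic 251.902–201.4; Jurassic 201.4–145; Permian 298.9–251.902; Rhyacian 2300–2050; Siderian 2500–2300 (Ma).
Larger Ma is earlier, so the oldest is Siderian and the youngest is Jurassic; oldest to youngest: Siderian, Rhyacian, Statherian, Devonian, Permian, Triassic, Jurassic.
Oldest start 2500 minus youngest end 145 gives 2355 Myr overall.

Siderian, Rhyacian, Statherian, Devonian, Permian, Triassic, Jurassic; total span 2355 Myr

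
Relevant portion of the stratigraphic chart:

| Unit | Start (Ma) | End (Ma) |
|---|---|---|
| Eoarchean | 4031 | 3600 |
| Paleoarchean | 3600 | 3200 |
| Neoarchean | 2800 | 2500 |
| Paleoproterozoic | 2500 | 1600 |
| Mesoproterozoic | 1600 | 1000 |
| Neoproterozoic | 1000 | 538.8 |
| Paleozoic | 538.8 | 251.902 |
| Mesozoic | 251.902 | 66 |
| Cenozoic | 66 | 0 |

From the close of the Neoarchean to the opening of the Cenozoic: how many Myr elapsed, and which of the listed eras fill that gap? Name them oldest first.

End of Neoarchean = 2500 Ma; start of Cenozoic = 66 Ma.
Gap = 2500 − 66 = 2434 Myr.
Eras wholly inside 2500–66 Ma: Paleoproterozoic (2500–1600), Mesoproterozoic (1600–1000), Neoproterozoic (1000–538.8), Paleozoic (538.8–251.902), Mesozoic (251.902–66).

2434 million years; Paleoproterozoic, Mesoproterozoic, Neoproterozoic, Paleozoic, Mesozoic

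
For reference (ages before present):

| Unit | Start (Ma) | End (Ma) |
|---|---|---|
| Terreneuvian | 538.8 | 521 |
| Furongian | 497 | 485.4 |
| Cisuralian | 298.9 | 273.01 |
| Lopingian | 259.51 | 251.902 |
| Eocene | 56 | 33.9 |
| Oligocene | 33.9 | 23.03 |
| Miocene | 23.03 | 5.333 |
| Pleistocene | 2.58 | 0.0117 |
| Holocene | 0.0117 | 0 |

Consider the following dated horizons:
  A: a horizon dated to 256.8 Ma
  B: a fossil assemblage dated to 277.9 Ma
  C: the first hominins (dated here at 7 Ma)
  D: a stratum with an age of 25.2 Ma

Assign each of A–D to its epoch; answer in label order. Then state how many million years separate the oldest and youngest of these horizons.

A — Lopingian; B — Cisuralian; C — Miocene; D — Oligocene; span 270.9 million years

Match each age against the start–end ranges in the excerpt: A = 256.8 Ma → Lopingian (259.51–251.902); B = 277.9 Ma → Cisuralian (298.9–273.01); C = 7 Ma → Miocene (23.03–5.333); D = 25.2 Ma → Oligocene (33.9–23.03).
The largest age is 277.9 Ma and the smallest is 7 Ma; their difference is 270.9 Myr.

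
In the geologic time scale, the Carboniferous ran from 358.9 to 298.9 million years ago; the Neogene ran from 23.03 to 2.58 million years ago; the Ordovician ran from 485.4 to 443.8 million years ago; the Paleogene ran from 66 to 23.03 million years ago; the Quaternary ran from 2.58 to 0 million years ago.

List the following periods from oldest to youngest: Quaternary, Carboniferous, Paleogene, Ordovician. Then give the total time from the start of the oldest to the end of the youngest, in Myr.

Ordovician → Carboniferous → Paleogene → Quaternary; total span 485.4 Myr

From the excerpt: Quaternary 2.58–0; Carboniferous 358.9–298.9; Paleogene 66–23.03; Ordovician 485.4–443.8 (Ma).
Larger Ma is earlier, so the oldest is Ordovician and the youngest is Quaternary; oldest to youngest: Ordovician, Carboniferous, Paleogene, Quaternary.
Oldest start 485.4 minus youngest end 0 gives 485.4 Myr overall.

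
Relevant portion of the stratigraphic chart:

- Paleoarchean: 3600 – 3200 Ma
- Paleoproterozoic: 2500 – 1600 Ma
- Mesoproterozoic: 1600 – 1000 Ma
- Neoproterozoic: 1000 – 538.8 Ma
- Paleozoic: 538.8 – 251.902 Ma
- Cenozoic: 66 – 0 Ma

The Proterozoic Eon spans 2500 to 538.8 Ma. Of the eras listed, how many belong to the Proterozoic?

Eras inside 2500–538.8 Ma: Paleoproterozoic, Mesoproterozoic, Neoproterozoic — 3 in total.

3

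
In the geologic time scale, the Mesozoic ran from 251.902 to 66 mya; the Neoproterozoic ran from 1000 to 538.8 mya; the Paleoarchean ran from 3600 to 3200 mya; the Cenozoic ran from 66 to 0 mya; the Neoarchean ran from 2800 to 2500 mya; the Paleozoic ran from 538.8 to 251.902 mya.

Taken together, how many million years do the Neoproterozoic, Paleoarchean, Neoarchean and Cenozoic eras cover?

Duration is start − end for each: (1000 − 538.8) + (3600 − 3200) + (2800 − 2500) + (66 − 0).
That is 461.2 + 400 + 300 + 66, which totals 1227.2 million years.

1227.2 million years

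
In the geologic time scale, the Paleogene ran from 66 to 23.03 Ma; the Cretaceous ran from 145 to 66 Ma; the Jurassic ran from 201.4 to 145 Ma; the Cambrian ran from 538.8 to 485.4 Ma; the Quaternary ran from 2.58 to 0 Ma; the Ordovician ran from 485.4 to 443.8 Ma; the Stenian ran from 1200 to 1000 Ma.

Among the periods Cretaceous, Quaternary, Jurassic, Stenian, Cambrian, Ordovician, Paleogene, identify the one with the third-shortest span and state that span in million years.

Paleogene, 42.97 million years

Start − end for each: Cretaceous 145 − 66 = 79; Quaternary 2.58 − 0 = 2.58; Jurassic 201.4 − 145 = 56.4; Stenian 1200 − 1000 = 200; Cambrian 538.8 − 485.4 = 53.4; Ordovician 485.4 − 443.8 = 41.6; Paleogene 66 − 23.03 = 42.97.
Ranking these from shortest: Quaternary < Ordovician < Paleogene < Cambrian < Jurassic < Cretaceous < Stenian.
Position 3 in that ranking is Paleogene, which lasted 42.97 Myr.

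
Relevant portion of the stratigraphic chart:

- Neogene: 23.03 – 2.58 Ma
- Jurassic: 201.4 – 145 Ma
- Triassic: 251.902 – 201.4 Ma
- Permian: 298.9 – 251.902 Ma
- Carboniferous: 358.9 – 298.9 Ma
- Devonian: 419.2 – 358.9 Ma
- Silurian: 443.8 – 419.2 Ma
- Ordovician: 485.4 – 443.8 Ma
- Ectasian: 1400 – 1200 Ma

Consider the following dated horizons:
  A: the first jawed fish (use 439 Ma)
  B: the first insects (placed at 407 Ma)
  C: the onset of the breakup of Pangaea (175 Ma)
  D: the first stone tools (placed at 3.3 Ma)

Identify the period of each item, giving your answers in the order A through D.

A — Silurian; B — Devonian; C — Jurassic; D — Neogene

A: 439 Ma lies in 443.8–419.2 Ma, so Silurian.
B: 407 Ma lies in 419.2–358.9 Ma, so Devonian.
C: 175 Ma lies in 201.4–145 Ma, so Jurassic.
D: 3.3 Ma lies in 23.03–2.58 Ma, so Neogene.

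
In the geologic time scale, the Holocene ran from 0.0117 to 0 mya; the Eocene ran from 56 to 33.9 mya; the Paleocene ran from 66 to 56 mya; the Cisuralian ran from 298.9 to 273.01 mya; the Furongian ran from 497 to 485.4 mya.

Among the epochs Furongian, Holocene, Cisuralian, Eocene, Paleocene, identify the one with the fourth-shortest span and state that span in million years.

Eocene, 22.1 million years

Durations: Furongian 11.6; Holocene 0.0117; Cisuralian 25.89; Eocene 22.1; Paleocene 10 Myr.
Sorted shortest-first: Holocene (0.0117), Paleocene (10), Furongian (11.6), Eocene (22.1), Cisuralian (25.89).
The fourth shortest is Eocene at 22.1 Myr.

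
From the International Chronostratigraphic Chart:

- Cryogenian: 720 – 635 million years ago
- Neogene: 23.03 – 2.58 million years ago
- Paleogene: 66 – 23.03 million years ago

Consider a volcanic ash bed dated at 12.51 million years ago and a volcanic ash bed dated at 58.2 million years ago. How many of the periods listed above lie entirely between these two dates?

0

The older date is 58.2 Ma and the younger is 12.51 Ma.
No period both begins after 58.2 Ma and ends before 12.51 Ma, so the count is 0.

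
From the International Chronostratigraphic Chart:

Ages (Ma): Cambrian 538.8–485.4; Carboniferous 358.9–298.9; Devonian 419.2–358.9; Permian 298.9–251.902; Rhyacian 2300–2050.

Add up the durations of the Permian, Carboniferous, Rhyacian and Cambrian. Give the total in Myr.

Each duration: Permian = 46.998; Carboniferous = 60; Rhyacian = 250; Cambrian = 53.4.
Sum: 46.998 + 60 + 250 + 53.4 = 410.398 Myr.

410.398 million years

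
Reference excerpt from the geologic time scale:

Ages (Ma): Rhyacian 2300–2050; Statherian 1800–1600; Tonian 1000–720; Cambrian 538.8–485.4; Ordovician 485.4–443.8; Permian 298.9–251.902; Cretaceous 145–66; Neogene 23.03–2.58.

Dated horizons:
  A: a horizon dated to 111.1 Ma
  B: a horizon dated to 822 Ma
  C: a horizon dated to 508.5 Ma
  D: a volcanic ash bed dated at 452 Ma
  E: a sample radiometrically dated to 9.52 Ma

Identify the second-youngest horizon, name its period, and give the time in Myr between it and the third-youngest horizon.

A, in the Cretaceous; 340.9 million years to D

Sorted youngest-first by Ma: E (9.52), A (111.1), D (452), C (508.5), B (822).
The second youngest is A at 111.1 Ma, which lies in 145–66 Ma: the Cretaceous.
The third youngest is D at 452 Ma; separation = |111.1 − 452| = 340.9 Myr.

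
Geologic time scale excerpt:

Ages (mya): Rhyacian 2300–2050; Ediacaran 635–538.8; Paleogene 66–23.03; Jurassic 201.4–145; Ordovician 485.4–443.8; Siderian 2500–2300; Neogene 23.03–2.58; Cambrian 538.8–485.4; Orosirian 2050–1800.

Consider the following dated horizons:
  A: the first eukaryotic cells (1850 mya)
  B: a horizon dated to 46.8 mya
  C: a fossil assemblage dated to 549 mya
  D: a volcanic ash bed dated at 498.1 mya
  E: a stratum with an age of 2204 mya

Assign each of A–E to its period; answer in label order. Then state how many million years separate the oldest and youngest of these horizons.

A — Orosirian; B — Paleogene; C — Ediacaran; D — Cambrian; E — Rhyacian; span 2157.2 million years

A: 1850 Ma lies in 2050–1800 Ma, so Orosirian.
B: 46.8 Ma lies in 66–23.03 Ma, so Paleogene.
C: 549 Ma lies in 635–538.8 Ma, so Ediacaran.
D: 498.1 Ma lies in 538.8–485.4 Ma, so Cambrian.
E: 2204 Ma lies in 2300–2050 Ma, so Rhyacian.
Oldest = 2204 Ma, youngest = 46.8 Ma → span 2157.2 Myr.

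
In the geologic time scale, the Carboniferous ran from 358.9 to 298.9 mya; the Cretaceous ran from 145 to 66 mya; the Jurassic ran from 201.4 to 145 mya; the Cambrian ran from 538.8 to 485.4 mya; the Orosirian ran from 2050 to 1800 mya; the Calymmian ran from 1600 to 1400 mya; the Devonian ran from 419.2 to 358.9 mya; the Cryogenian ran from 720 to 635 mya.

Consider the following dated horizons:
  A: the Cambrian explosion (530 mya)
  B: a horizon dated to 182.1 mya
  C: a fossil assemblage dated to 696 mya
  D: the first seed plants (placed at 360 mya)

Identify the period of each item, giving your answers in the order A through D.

A — Cambrian; B — Jurassic; C — Cryogenian; D — Devonian

Match each age against the start–end ranges in the excerpt: A = 530 Ma → Cambrian (538.8–485.4); B = 182.1 Ma → Jurassic (201.4–145); C = 696 Ma → Cryogenian (720–635); D = 360 Ma → Devonian (419.2–358.9).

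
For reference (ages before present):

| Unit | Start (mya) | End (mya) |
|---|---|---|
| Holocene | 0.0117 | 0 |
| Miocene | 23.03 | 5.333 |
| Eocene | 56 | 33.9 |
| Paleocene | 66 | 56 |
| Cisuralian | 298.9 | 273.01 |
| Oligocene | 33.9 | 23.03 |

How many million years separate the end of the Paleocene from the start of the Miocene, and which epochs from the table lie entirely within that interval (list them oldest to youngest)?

End of Paleocene = 56 Ma; start of Miocene = 23.03 Ma.
Gap = 56 − 23.03 = 32.97 Myr.
Epochs wholly inside 56–23.03 Ma: Eocene (56–33.9), Oligocene (33.9–23.03).

32.97 million years; Eocene, Oligocene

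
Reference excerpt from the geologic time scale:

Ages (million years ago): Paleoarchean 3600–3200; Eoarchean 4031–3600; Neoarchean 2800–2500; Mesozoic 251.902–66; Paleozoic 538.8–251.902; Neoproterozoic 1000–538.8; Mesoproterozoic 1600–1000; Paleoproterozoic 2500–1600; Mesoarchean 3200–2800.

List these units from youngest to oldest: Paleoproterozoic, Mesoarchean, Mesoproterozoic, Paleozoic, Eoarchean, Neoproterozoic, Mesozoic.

The oldest of these is Eoarchean (starts 4031 Ma) and the youngest is Mesozoic (ends 66 Ma).
In between, by decreasing start age: Mesoarchean (3200), Paleoproterozoic (2500), Mesoproterozoic (1600), Neoproterozoic (1000), Paleozoic (538.8).
Listing youngest first means reversing that sequence.

Mesozoic, then Paleozoic, then Neoproterozoic, then Mesoproterozoic, then Paleoproterozoic, then Mesoarchean, then Eoarchean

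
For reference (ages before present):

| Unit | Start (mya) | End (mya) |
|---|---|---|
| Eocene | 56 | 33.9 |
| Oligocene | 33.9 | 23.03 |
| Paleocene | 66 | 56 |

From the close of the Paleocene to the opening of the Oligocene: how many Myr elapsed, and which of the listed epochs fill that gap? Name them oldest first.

The Paleocene closes at 56 Ma and the Oligocene opens at 33.9 Ma, so the interval is 56 − 33.9 = 22.1 Myr.
An epoch fits inside if it starts at or after 56 Ma and ends at or before 33.9 Ma; oldest first that gives Eocene.

22.1 million years; Eocene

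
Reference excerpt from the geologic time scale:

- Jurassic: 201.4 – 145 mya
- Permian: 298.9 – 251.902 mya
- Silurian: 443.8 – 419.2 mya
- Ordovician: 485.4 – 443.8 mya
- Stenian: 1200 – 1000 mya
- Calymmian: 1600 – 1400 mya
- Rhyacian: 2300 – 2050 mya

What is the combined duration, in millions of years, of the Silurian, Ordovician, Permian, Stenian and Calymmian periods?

Duration is start − end for each: (443.8 − 419.2) + (485.4 − 443.8) + (298.9 − 251.902) + (1200 − 1000) + (1600 − 1400).
That is 24.6 + 41.6 + 46.998 + 200 + 200, which totals 513.198 million years.

513.198 million years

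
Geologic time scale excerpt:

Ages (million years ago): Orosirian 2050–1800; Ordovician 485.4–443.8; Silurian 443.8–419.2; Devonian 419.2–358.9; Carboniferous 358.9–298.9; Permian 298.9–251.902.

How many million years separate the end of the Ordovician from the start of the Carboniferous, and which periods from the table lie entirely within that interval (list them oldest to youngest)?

The Ordovician closes at 443.8 Ma and the Carboniferous opens at 358.9 Ma, so the interval is 443.8 − 358.9 = 84.9 Myr.
A period fits inside if it starts at or after 443.8 Ma and ends at or before 358.9 Ma; oldest first that gives Silurian, Devonian.

84.9 million years; Silurian, Devonian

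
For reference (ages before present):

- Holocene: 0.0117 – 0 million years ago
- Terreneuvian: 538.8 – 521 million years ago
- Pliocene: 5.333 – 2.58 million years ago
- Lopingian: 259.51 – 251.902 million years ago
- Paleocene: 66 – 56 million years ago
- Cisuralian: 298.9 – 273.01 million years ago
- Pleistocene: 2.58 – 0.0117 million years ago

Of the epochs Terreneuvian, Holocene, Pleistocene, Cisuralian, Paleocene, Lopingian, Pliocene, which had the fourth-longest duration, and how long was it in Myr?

Durations: Terreneuvian 17.8; Holocene 0.0117; Pleistocene 2.5683; Cisuralian 25.89; Paleocene 10; Lopingian 7.608; Pliocene 2.753 Myr.
Sorted longest-first: Cisuralian (25.89), Terreneuvian (17.8), Paleocene (10), Lopingian (7.608), Pliocene (2.753), Pleistocene (2.5683), Holocene (0.0117).
The fourth longest is Lopingian at 7.608 Myr.

Lopingian, 7.608 million years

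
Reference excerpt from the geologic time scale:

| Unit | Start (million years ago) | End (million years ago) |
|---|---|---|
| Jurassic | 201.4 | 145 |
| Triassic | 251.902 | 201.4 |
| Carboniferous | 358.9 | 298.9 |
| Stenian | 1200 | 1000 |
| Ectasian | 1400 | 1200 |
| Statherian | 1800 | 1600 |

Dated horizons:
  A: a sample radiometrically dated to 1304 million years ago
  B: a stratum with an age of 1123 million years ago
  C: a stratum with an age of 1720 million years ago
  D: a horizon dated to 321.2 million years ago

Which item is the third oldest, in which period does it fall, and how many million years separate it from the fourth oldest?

Sorted oldest-first by Ma: C (1720), A (1304), B (1123), D (321.2).
The third oldest is B at 1123 Ma, which lies in 1200–1000 Ma: the Stenian.
The fourth oldest is D at 321.2 Ma; separation = |1123 − 321.2| = 801.8 Myr.

B, in the Stenian; 801.8 million years to D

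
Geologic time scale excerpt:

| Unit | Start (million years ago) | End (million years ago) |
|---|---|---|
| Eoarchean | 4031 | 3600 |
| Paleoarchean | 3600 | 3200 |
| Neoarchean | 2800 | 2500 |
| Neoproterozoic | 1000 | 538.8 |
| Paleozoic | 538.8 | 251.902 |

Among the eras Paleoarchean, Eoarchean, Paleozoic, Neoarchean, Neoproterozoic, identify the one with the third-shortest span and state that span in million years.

Durations: Paleoarchean 400; Eoarchean 431; Paleozoic 286.898; Neoarchean 300; Neoproterozoic 461.2 Myr.
Sorted shortest-first: Paleozoic (286.898), Neoarchean (300), Paleoarchean (400), Eoarchean (431), Neoproterozoic (461.2).
The third shortest is Paleoarchean at 400 Myr.

Paleoarchean, 400 million years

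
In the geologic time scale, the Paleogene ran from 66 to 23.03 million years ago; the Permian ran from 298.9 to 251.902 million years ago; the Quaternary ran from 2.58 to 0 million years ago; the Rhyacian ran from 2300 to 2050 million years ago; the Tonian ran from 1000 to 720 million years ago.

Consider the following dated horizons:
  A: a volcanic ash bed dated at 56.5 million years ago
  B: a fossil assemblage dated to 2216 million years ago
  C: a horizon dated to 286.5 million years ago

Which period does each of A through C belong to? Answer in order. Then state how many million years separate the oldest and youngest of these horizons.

A — Paleogene; B — Rhyacian; C — Permian; span 2159.5 million years

Match each age against the start–end ranges in the excerpt: A = 56.5 Ma → Paleogene (66–23.03); B = 2216 Ma → Rhyacian (2300–2050); C = 286.5 Ma → Permian (298.9–251.902).
The largest age is 2216 Ma and the smallest is 56.5 Ma; their difference is 2159.5 Myr.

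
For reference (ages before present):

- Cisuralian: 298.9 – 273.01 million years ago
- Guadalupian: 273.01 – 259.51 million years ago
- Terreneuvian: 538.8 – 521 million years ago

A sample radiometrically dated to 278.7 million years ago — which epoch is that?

Cisuralian

278.7 Ma lies between 298.9 and 273.01 Ma, so it falls in the Cisuralian.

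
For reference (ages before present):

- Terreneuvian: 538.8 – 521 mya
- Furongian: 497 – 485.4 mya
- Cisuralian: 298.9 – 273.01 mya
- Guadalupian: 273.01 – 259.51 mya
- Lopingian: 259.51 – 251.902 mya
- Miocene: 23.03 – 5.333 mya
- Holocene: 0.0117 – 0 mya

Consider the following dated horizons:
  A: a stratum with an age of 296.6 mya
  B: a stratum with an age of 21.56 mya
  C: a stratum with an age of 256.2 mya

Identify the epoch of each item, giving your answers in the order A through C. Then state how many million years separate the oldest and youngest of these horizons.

A — Cisuralian; B — Miocene; C — Lopingian; span 275.04 million years

Match each age against the start–end ranges in the excerpt: A = 296.6 Ma → Cisuralian (298.9–273.01); B = 21.56 Ma → Miocene (23.03–5.333); C = 256.2 Ma → Lopingian (259.51–251.902).
The largest age is 296.6 Ma and the smallest is 21.56 Ma; their difference is 275.04 Myr.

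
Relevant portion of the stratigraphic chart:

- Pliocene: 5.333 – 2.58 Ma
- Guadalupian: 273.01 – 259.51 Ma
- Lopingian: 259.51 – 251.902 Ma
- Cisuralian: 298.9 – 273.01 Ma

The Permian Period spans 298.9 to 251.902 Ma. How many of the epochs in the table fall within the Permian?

3

Epochs inside 298.9–251.902 Ma: Cisuralian, Guadalupian, Lopingian — 3 in total.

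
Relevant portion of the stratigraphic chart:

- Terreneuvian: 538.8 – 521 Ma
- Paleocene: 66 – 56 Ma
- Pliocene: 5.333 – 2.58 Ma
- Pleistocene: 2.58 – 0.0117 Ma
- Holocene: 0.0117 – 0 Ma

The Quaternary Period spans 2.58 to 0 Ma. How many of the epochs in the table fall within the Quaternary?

2

Epochs inside 2.58–0 Ma: Pleistocene, Holocene — 2 in total.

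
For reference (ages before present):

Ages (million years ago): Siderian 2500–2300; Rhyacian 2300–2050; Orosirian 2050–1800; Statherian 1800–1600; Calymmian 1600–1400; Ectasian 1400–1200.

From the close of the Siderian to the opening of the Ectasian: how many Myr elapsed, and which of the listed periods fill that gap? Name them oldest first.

End of Siderian = 2300 Ma; start of Ectasian = 1400 Ma.
Gap = 2300 − 1400 = 900 Myr.
Periods wholly inside 2300–1400 Ma: Rhyacian (2300–2050), Orosirian (2050–1800), Statherian (1800–1600), Calymmian (1600–1400).

900 million years; Rhyacian, Orosirian, Statherian, Calymmian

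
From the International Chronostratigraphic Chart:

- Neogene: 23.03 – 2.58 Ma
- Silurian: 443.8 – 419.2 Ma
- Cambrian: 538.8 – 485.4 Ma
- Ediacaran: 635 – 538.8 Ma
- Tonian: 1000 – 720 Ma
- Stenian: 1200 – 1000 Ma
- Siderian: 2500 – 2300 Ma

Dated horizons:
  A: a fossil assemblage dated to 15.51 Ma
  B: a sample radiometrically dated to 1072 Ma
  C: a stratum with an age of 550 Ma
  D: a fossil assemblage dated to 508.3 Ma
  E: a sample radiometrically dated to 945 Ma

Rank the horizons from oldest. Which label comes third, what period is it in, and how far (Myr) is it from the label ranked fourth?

Sorted oldest-first by Ma: B (1072), E (945), C (550), D (508.3), A (15.51).
The third oldest is C at 550 Ma, which lies in 635–538.8 Ma: the Ediacaran.
The fourth oldest is D at 508.3 Ma; separation = |550 − 508.3| = 41.7 Myr.

C, in the Ediacaran; 41.7 million years to D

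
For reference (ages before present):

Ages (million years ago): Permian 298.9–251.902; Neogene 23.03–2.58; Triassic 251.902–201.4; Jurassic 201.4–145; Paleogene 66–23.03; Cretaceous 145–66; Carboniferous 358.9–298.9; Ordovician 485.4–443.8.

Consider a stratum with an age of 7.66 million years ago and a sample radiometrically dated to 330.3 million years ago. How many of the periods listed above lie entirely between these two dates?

5

330.3 Ma sits inside the Carboniferous (358.9–298.9) and 7.66 Ma inside the Neogene (23.03–2.58); neither of those is wholly between the two dates.
The listed periods lying completely between them are Permian, Triassic, Jurassic, Cretaceous, Paleogene — 5 in all.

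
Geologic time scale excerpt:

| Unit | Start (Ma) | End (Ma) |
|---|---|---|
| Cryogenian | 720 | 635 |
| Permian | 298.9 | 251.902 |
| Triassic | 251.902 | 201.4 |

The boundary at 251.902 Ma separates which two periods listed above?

Permian and Triassic

The Permian ends at 251.902 Ma and the Triassic begins at 251.902 Ma, so they share that boundary.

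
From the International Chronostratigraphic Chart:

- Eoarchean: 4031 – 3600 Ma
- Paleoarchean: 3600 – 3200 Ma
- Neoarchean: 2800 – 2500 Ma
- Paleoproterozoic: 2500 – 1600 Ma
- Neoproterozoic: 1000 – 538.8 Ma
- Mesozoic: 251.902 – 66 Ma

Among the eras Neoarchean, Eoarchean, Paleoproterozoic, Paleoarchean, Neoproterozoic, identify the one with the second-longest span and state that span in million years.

Durations: Neoarchean 300; Eoarchean 431; Paleoproterozoic 900; Paleoarchean 400; Neoproterozoic 461.2 Myr.
Sorted longest-first: Paleoproterozoic (900), Neoproterozoic (461.2), Eoarchean (431), Paleoarchean (400), Neoarchean (300).
The second longest is Neoproterozoic at 461.2 Myr.

Neoproterozoic, 461.2 million years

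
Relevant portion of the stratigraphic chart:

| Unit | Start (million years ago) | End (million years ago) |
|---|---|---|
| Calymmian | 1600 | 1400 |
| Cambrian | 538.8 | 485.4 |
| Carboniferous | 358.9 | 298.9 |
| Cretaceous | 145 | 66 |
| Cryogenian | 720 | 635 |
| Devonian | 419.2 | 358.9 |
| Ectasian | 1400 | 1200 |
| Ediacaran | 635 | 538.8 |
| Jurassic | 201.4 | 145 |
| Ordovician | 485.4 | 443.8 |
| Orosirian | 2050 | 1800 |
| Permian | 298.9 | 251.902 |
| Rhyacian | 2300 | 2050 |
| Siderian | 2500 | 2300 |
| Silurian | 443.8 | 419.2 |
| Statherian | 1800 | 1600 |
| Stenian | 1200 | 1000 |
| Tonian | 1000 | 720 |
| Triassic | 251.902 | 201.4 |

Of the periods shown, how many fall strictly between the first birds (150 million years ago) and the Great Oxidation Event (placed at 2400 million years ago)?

The older date is 2400 Ma and the younger is 150 Ma.
Periods with start < 2400 and end > 150 Ma: Rhyacian (2300–2050), Orosirian (2050–1800), Statherian (1800–1600), Calymmian (1600–1400), Ectasian (1400–1200), Stenian (1200–1000), Tonian (1000–720), Cryogenian (720–635), Ediacaran (635–538.8), Cambrian (538.8–485.4), Ordovician (485.4–443.8), Silurian (443.8–419.2), Devonian (419.2–358.9), Carboniferous (358.9–298.9), Permian (298.9–251.902), Triassic (251.902–201.4).
That is 16 complete periods.

16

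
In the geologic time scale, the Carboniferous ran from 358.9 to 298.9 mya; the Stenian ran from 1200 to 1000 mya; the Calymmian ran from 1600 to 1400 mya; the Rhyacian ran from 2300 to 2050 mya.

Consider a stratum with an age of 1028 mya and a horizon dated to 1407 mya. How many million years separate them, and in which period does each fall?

Elapsed time: 1407 − 1028 = 379 Myr.
1028 Ma lies within 1200–1000 Ma: Stenian.
1407 Ma lies within 1600–1400 Ma: Calymmian.

379 million years apart; the first in the Stenian, the second in the Calymmian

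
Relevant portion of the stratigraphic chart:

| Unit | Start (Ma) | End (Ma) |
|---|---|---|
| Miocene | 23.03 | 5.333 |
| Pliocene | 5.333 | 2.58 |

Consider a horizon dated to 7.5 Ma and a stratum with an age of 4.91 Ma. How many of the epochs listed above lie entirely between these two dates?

0

The older date is 7.5 Ma and the younger is 4.91 Ma.
No epoch both begins after 7.5 Ma and ends before 4.91 Ma, so the count is 0.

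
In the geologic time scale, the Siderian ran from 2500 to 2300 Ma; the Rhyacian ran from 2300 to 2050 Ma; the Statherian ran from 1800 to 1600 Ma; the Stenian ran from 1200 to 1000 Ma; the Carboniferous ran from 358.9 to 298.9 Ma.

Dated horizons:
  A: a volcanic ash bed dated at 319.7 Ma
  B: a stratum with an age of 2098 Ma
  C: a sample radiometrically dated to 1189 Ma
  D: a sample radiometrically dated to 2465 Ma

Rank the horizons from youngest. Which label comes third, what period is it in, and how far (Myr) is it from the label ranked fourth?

Sorted youngest-first by Ma: A (319.7), C (1189), B (2098), D (2465).
The third youngest is B at 2098 Ma, which lies in 2300–2050 Ma: the Rhyacian.
The fourth youngest is D at 2465 Ma; separation = |2098 − 2465| = 367 Myr.

B, in the Rhyacian; 367 million years to D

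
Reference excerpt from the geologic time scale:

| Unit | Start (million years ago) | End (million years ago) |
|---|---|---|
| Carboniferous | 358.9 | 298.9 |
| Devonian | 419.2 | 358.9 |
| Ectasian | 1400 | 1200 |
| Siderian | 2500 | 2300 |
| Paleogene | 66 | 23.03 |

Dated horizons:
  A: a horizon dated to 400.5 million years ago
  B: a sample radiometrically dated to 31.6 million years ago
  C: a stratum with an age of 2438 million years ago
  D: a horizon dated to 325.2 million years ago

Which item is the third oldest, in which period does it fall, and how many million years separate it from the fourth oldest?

D, in the Carboniferous; 293.6 million years to B

Sorted oldest-first by Ma: C (2438), A (400.5), D (325.2), B (31.6).
The third oldest is D at 325.2 Ma, which lies in 358.9–298.9 Ma: the Carboniferous.
The fourth oldest is B at 31.6 Ma; separation = |325.2 − 31.6| = 293.6 Myr.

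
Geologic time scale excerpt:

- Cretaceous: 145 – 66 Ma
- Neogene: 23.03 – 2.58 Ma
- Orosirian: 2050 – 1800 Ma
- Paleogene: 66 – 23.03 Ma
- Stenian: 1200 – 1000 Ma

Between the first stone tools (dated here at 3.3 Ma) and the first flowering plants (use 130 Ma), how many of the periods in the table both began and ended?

1

130 Ma sits inside the Cretaceous (145–66) and 3.3 Ma inside the Neogene (23.03–2.58); neither of those is wholly between the two dates.
The listed periods lying completely between them are Paleogene — 1 in all.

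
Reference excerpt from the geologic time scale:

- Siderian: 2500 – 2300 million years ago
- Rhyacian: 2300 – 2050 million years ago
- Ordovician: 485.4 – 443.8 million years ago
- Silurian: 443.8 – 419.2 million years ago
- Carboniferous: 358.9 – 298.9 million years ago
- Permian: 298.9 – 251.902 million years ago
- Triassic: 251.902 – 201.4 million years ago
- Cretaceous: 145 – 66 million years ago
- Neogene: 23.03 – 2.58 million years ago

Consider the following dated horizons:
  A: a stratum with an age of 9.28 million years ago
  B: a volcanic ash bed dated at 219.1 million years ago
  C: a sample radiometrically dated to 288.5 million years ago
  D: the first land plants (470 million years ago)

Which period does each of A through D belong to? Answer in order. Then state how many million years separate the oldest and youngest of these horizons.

A: 9.28 Ma lies in 23.03–2.58 Ma, so Neogene.
B: 219.1 Ma lies in 251.902–201.4 Ma, so Triassic.
C: 288.5 Ma lies in 298.9–251.902 Ma, so Permian.
D: 470 Ma lies in 485.4–443.8 Ma, so Ordovician.
Oldest = 470 Ma, youngest = 9.28 Ma → span 460.72 Myr.

A — Neogene; B — Triassic; C — Permian; D — Ordovician; span 460.72 million years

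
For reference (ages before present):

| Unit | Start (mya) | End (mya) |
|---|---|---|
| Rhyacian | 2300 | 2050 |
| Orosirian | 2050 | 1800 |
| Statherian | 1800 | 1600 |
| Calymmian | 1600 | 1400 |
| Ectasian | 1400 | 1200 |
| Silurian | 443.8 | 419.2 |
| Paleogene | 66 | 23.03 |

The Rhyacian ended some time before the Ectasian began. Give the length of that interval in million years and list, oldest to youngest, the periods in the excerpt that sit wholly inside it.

The Rhyacian closes at 2050 Ma and the Ectasian opens at 1400 Ma, so the interval is 2050 − 1400 = 650 Myr.
A period fits inside if it starts at or after 2050 Ma and ends at or before 1400 Ma; oldest first that gives Orosirian, Statherian, Calymmian.

650 million years; Orosirian, Statherian, Calymmian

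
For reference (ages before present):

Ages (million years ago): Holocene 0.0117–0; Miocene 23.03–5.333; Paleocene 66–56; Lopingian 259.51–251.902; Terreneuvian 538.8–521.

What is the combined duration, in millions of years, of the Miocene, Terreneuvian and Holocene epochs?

Duration is start − end for each: (23.03 − 5.333) + (538.8 − 521) + (0.0117 − 0).
That is 17.697 + 17.8 + 0.0117, which totals 35.5087 million years.

35.5087 million years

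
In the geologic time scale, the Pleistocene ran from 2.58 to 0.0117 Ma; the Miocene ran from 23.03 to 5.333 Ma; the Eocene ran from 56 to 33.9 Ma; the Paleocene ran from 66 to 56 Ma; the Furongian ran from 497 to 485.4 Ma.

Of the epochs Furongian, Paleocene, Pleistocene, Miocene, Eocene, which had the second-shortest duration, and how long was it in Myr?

Paleocene, 10 million years

Durations: Furongian 11.6; Paleocene 10; Pleistocene 2.5683; Miocene 17.697; Eocene 22.1 Myr.
Sorted shortest-first: Pleistocene (2.5683), Paleocene (10), Furongian (11.6), Miocene (17.697), Eocene (22.1).
The second shortest is Paleocene at 10 Myr.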